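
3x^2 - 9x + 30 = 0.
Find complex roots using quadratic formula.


disc = (-9)^2 - 4*3*30 = 81 - 360 = -279
sqrt(|disc|) = sqrt(279) = 16.7033
Real part = 9/(2*3) = 1.5000
Imag part = 16.7033/(2*3) = 2.7839

1.5000 ± 2.7839i


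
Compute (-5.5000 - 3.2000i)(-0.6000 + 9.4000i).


Real = -5.5*(-0.6) - (-3.2)*9.4 = 3.3 - (-30.08) = 33.38
Imag = -5.5*9.4 - (0.6)*(-3.2) = -51.7 + 1.92 = -49.78

33.3800 - 49.7800i


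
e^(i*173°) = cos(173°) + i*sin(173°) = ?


cos(173°) = -0.9925
sin(173°) = 0.1219

e^(i*173°) = -0.9925 + 0.1219i


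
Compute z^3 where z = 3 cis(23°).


r^3 = 3^3 = 27
n*theta = 3*23° = 69° = 69° (mod 360)
a = 27*cos(69°) = 9.6759
b = 27*sin(69°) = 25.2067

27 cis(69°) = 9.6759 + 25.2067i


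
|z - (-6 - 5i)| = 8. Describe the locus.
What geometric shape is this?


|z - z0| = r is a circle with center z0 and radius r.
Center = (-6, -5), radius = 8

Circle with center (-6, -5) and radius 8


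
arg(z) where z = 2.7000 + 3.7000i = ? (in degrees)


Re = 2.7, Im = 3.7
arg = atan2(3.7, 2.7) = 53.8807 degrees

arg(z) = 53.8807 degrees


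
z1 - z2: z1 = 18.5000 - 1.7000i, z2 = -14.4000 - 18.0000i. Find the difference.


Real: 18.5 + 14.4 = 32.9
Imag: -1.7 + 18 = 16.3

32.9000 + 16.3000i


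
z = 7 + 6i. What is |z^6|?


|z| = sqrt(49+36) = sqrt(85) = 9.2195
|z^6| = |z|^6 = (sqrt(85))^6 = 85^3 = 614125

|z^6| = 614125


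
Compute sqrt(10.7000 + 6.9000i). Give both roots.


|z| = sqrt(114.49+47.61) = 12.7318
sqrt((|z|+a)/2) = sqrt((12.7318+10.7)/2) = sqrt(11.7159) = 3.4229
sqrt((|z|-a)/2) = sqrt((12.7318-10.7)/2) = sqrt(1.0159) = 1.0079

±(3.4229 + 1.0079i) i.e. 3.4229 + 1.0079i and -3.4229 - 1.0079i


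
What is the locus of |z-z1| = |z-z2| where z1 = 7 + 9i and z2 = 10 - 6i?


Equal distances means the locus is the perpendicular bisector of z1 and z2.
Midpoint = ((7+10)/2, (9+(-6))/2) = (8.5000, 1.5000)

Perpendicular bisector through (8.5000, 1.5000)


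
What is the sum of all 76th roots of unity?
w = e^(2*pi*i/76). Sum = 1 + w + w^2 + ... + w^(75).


The sum of all 76th roots of unity is 0.
Geometric series: (1 - w^76)/(1 - w) = (1-1)/(1-w) = 0 since w^76 = 1, w ≠ 1.
Alternatively: coefficient of z^75 in z^76 - 1 is 0.

0


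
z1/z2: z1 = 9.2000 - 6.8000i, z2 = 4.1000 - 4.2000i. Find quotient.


Conjugate of z2 = 4.1000 + 4.2000i
Numerator: (9.2000 - 6.8000i)(4.1000 + 4.2000i) = 66.2800 + 10.7600i
Denominator: 4.1^2 + (-4.2)^2 = 34.45
Result = (66.2800 + 10.7600i)/34.45

1.9239 + 0.3123i


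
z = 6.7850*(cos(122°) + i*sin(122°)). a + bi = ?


a = 6.7850*cos(122°) = 6.7850*(-0.52992) = -3.5955
b = 6.7850*sin(122°) = 6.7850*0.84805 = 5.7540

-3.5955 + 5.7540i


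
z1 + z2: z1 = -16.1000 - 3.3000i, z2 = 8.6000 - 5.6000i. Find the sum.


Real: -16.1 + 8.6 = -7.5
Imag: -3.3 - 5.6 = -8.9

-7.5000 - 8.9000i


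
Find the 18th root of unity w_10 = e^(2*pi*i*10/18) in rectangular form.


Angle = 360*10/18 = 200°
a = cos(200°) = -0.9397
b = sin(200°) = -0.3420

-0.9397 - 0.3420i


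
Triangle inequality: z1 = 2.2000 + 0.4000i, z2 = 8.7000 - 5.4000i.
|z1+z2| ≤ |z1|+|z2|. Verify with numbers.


|z1| = sqrt(2.2^2 + 0.4^2) = sqrt(5) = 2.2361
|z2| = sqrt(8.7^2 + (-5.4)^2) = sqrt(104.85) = 10.2396
z1+z2 = 10.9000 - 5.0000i
|z1+z2| = sqrt(143.81) = 11.9921
|z1|+|z2| = 2.2361 + 10.2396 = 12.4757

|z1+z2| = 11.9921 ≤ |z1|+|z2| = 12.4757 (verified)


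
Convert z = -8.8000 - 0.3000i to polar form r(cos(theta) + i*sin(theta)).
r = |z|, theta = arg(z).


r = sqrt(77.44+0.09) = sqrt(77.53) = 8.8051
theta = atan2(-0.3, -8.8) = -178.0475 degrees

r = 8.8051, theta = -178.0475 degrees


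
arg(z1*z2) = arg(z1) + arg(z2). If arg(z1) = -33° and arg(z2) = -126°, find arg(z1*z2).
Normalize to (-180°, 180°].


arg(z1*z2) = -33° - 126° = -159°
Normalized to (-180°, 180°]: -159°

-159°


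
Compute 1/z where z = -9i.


|z|^2 = 0+81 = 81
1/z = (0 + 9i)/81

1/z = 0 + 0.1111i


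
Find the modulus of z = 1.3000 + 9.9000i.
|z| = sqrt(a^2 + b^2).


|z| = sqrt(1.3^2 + 9.9^2) = sqrt(1.69 + 98.01) = sqrt(99.7) = 9.9850

|z| = 9.9850


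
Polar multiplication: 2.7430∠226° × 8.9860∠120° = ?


r = 2.7430 * 8.9860 = 24.6486
theta = 226° + 120° = 346° = 346° (mod 360)

24.6486 cis(346°)


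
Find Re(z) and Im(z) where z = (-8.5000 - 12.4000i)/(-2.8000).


Multiply by conjugate: (-8.5000 - 12.4000i)(-2.8000) / ((-2.8)^2 + 0^2)
Numerator real = -8.5*(-2.8) - (12.4)*0 = 23.8
Numerator imag = -12.4*(-2.8) - (-8.5)*0 = 34.72
Denominator = 7.84
Re(z) = 23.8/7.84 = 3.0357
Im(z) = 34.72/7.84 = 4.4286

Re(z) = 3.0357, Im(z) = 4.4286


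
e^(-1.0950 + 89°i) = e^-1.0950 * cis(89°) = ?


e^-1.0950 = 0.33454
cos(89°) = 0.01745
sin(89°) = 0.9998
Real = 0.33454*0.01745 = 0.0058
Imag = 0.33454*0.9998 = 0.3345

0.0058 + 0.3345i


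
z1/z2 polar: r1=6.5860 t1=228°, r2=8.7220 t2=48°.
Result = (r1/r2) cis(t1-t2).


r = 6.5860 / 8.7220 = 0.7551
theta = 228° - 48° = 180° = 180° (mod 360)

0.7551 cis(180°)


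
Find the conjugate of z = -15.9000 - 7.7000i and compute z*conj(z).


z_bar = -15.9000 + 7.7000i
z*z_bar = (-15.9)^2 + (-7.7)^2 = 252.81 + 59.29 = 312.1

z_bar = -15.9000 + 7.7000i, z*z_bar = 312.1


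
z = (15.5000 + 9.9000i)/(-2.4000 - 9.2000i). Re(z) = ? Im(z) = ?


Multiply by conjugate: (15.5000 + 9.9000i)(-2.4000 + 9.2000i) / ((-2.4)^2 + (-9.2)^2)
Numerator real = 15.5*(-2.4) + 9.9*(-9.2) = -128.28
Numerator imag = 9.9*(-2.4) - 15.5*(-9.2) = 118.84
Denominator = 90.4
Re(z) = -128.28/90.4 = -1.4190
Im(z) = 118.84/90.4 = 1.3146

Re(z) = -1.4190, Im(z) = 1.3146


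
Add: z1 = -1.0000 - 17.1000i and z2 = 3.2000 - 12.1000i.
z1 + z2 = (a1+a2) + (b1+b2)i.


Real: -1 + 3.2 = 2.2
Imag: -17.1 - 12.1 = -29.2

2.2000 - 29.2000i


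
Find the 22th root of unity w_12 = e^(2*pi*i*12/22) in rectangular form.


Angle = 360*12/22 = 196.3636°
a = cos(196.3636°) = -0.9595
b = sin(196.3636°) = -0.2817

-0.9595 - 0.2817i


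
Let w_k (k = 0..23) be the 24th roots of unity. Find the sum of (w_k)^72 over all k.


The roots are w_k = w^k with w = e^(2*pi*i/24), and (w^k)^72 = (w^72)^k.
So S = 1 + u + u^2 + ... + u^(23) with u = w^72.
72 = 3*24 + 0, so 72 is a multiple of 24 and u = (w^24)^3 = 1.
Every one of the 24 terms equals 1: S = 24

S = 24


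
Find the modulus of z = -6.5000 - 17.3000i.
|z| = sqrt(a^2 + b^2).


|z| = sqrt((-6.5)^2 + (-17.3)^2) = sqrt(42.25 + 299.29) = sqrt(341.54) = 18.4808

|z| = 18.4808


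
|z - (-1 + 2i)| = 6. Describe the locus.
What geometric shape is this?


|z - z0| = r is a circle with center z0 and radius r.
Center = (-1, 2), radius = 6

Circle with center (-1, 2) and radius 6


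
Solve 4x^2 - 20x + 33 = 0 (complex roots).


disc = (-20)^2 - 4*4*33 = 400 - 528 = -128
sqrt(|disc|) = sqrt(128) = 11.3137
Real part = 20/(2*4) = 2.5000
Imag part = 11.3137/(2*4) = 1.4142

2.5000 ± 1.4142i


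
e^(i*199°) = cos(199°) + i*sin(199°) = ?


cos(199°) = -0.9455
sin(199°) = -0.3256

e^(i*199°) = -0.9455 - 0.3256i


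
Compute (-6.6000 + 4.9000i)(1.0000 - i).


Real = -6.6*1 - 4.9*(-1) = -6.6 - (-4.9) = -1.7
Imag = -6.6*(-1) + 1*4.9 = 6.6 + 4.9 = 11.5

-1.7000 + 11.5000i


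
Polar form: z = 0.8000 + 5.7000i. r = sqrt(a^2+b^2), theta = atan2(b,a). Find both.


r = sqrt(0.64+32.49) = sqrt(33.13) = 5.7559
theta = atan2(5.7, 0.8) = 82.0107 degrees

r = 5.7559, theta = 82.0107 degrees


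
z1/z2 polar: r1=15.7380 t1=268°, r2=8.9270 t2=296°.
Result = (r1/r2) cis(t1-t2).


r = 15.7380 / 8.9270 = 1.7630
theta = 268° - 296° = -28° = 332° (mod 360)

1.7630 cis(332°)


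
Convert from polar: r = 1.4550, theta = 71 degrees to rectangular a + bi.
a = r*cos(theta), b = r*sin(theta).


a = 1.4550*cos(71°) = 1.4550*0.3256 = 0.4737
b = 1.4550*sin(71°) = 1.4550*0.9455 = 1.3757

0.4737 + 1.3757i


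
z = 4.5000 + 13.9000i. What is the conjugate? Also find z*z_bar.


z_bar = 4.5000 - 13.9000i
z*z_bar = 4.5^2 + 13.9^2 = 20.25 + 193.21 = 213.46

z_bar = 4.5000 - 13.9000i, z*z_bar = 213.46


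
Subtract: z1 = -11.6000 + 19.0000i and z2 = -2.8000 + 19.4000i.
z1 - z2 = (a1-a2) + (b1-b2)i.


Real: -11.6 + 2.8 = -8.8
Imag: 19 - 19.4 = -0.4

-8.8000 - 0.4000i


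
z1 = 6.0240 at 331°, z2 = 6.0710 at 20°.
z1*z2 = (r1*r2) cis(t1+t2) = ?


r = 6.0240 * 6.0710 = 36.5717
theta = 331° + 20° = 351° = 351° (mod 360)

36.5717 cis(351°)


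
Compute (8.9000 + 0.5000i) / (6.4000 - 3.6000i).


Conjugate of z2 = 6.4000 + 3.6000i
Numerator: (8.9000 + 0.5000i)(6.4000 + 3.6000i) = 55.1600 + 35.2400i
Denominator: 6.4^2 + (-3.6)^2 = 53.92
Result = (55.1600 + 35.2400i)/53.92

1.0230 + 0.6536i


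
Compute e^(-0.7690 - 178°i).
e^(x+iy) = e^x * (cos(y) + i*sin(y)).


e^-0.7690 = 0.4635
cos(-178°) = -0.9994
sin(-178°) = -0.0349
Real = 0.4635*(-0.9994) = -0.4632
Imag = 0.4635*(-0.0349) = -0.0162

-0.4632 - 0.0162i


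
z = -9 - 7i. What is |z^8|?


|z| = sqrt(81+49) = sqrt(130) = 11.4018
|z^8| = |z|^8 = (sqrt(130))^8 = 130^4 = 285610000

|z^8| = 285610000


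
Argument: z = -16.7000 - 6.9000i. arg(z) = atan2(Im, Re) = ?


Re = -16.7, Im = -6.9
arg = atan2(-6.9, -16.7) = -157.5509 degrees

arg(z) = -157.5509 degrees


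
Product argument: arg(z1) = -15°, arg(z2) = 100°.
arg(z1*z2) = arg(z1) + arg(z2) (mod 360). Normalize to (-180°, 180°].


arg(z1*z2) = -15° + 100° = 85°
Normalized to (-180°, 180°]: 85°

85°


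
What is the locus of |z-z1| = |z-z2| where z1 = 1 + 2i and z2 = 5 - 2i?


Equal distances means the locus is the perpendicular bisector of z1 and z2.
Midpoint = ((1+5)/2, (2+(-2))/2) = (3.0000, 0)

Perpendicular bisector through (3.0000, 0)


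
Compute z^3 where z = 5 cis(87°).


r^3 = 5^3 = 125
n*theta = 3*87° = 261° = 261° (mod 360)
a = 125*cos(261°) = -19.5543
b = 125*sin(261°) = -123.4610

125 cis(261°) = -19.5543 - 123.4610i


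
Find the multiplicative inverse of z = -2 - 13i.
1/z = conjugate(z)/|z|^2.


|z|^2 = 4+169 = 173
1/z = (-2 + 13i)/173

1/z = -0.0116 + 0.0751i


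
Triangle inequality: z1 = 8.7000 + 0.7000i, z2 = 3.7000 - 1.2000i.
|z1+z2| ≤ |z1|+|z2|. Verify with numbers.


|z1| = sqrt(8.7^2 + 0.7^2) = sqrt(76.18) = 8.7281
|z2| = sqrt(3.7^2 + (-1.2)^2) = sqrt(15.13) = 3.8897
z1+z2 = 12.4000 - 0.5000i
|z1+z2| = sqrt(154.01) = 12.4101
|z1|+|z2| = 8.7281 + 3.8897 = 12.6178

|z1+z2| = 12.4101 ≤ |z1|+|z2| = 12.6178 (verified)


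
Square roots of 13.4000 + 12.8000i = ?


|z| = sqrt(179.56+163.84) = 18.5311
sqrt((|z|+a)/2) = sqrt((18.5311+13.4)/2) = sqrt(15.9655) = 3.9957
sqrt((|z|-a)/2) = sqrt((18.5311-13.4)/2) = sqrt(2.5655) = 1.6017

±(3.9957 + 1.6017i) i.e. 3.9957 + 1.6017i and -3.9957 - 1.6017i


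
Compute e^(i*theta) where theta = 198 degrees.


cos(198°) = -0.9511
sin(198°) = -0.3090

e^(i*198°) = -0.9511 - 0.3090i


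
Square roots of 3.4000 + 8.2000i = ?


|z| = sqrt(11.56+67.24) = 8.8769
sqrt((|z|+a)/2) = sqrt((8.8769+3.4)/2) = sqrt(6.1385) = 2.4776
sqrt((|z|-a)/2) = sqrt((8.8769-3.4)/2) = sqrt(2.7385) = 1.6548

±(2.4776 + 1.6548i) i.e. 2.4776 + 1.6548i and -2.4776 - 1.6548i


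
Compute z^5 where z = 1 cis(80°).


r^5 = 1^5 = 1
n*theta = 5*80° = 400° = 40° (mod 360)
a = 1*cos(40°) = 0.7660
b = 1*sin(40°) = 0.6428

1 cis(40°) = 0.7660 + 0.6428i


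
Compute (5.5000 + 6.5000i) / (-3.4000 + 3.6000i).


Conjugate of z2 = -3.4000 - 3.6000i
Numerator: (5.5000 + 6.5000i)(-3.4000 - 3.6000i) = 4.7000 - 41.9000i
Denominator: (-3.4)^2 + 3.6^2 = 24.52
Result = (4.7000 - 41.9000i)/24.52

0.1917 - 1.7088i


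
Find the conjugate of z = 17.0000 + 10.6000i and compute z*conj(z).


z_bar = 17.0000 - 10.6000i
z*z_bar = 17^2 + 10.6^2 = 289 + 112.36 = 401.36

z_bar = 17.0000 - 10.6000i, z*z_bar = 401.36


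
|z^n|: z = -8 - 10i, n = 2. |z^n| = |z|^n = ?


|z| = sqrt(64+100) = sqrt(164) = 12.8062
|z^2| = |z|^2 = (sqrt(164))^2 = 164

|z^2| = 164


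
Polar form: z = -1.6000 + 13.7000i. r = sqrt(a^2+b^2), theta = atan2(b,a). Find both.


r = sqrt(2.56+187.69) = sqrt(190.25) = 13.7931
theta = atan2(13.7, -1.6) = 96.6613 degrees

r = 13.7931, theta = 96.6613 degrees


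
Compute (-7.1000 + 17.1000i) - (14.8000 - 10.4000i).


Real: -7.1 - 14.8 = -21.9
Imag: 17.1 + 10.4 = 27.5

-21.9000 + 27.5000i


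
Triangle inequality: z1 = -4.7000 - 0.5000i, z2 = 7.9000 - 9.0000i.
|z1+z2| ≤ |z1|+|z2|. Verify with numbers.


|z1| = sqrt((-4.7)^2 + (-0.5)^2) = sqrt(22.34) = 4.7265
|z2| = sqrt(7.9^2 + (-9)^2) = sqrt(143.41) = 11.9754
z1+z2 = 3.2000 - 9.5000i
|z1+z2| = sqrt(100.49) = 10.0245
|z1|+|z2| = 4.7265 + 11.9754 = 16.7019

|z1+z2| = 10.0245 ≤ |z1|+|z2| = 16.7019 (verified)


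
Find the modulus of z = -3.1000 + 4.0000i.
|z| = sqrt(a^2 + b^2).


|z| = sqrt((-3.1)^2 + 4^2) = sqrt(9.61 + 16) = sqrt(25.61) = 5.0606

|z| = 5.0606


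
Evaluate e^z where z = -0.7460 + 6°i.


e^-0.7460 = 0.4743
cos(6°) = 0.9945
sin(6°) = 0.1045
Real = 0.4743*0.9945 = 0.4717
Imag = 0.4743*0.1045 = 0.0496

0.4717 + 0.0496i


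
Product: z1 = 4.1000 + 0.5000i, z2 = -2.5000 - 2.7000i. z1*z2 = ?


Real = 4.1*(-2.5) - 0.5*(-2.7) = -10.25 - (-1.35) = -8.9
Imag = 4.1*(-2.7) - (2.5)*0.5 = -11.07 - (1.25) = -12.32

-8.9000 - 12.3200i


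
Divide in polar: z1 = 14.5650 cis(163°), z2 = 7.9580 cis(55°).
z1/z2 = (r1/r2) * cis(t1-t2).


r = 14.5650 / 7.9580 = 1.8302
theta = 163° - 55° = 108° = 108° (mod 360)

1.8302 cis(108°)


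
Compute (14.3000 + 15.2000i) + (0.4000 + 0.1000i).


Real: 14.3 + 0.4 = 14.7
Imag: 15.2 + 0.1 = 15.3

14.7000 + 15.3000i


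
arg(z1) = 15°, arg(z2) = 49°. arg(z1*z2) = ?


arg(z1*z2) = 15° + 49° = 64°
Normalized to (-180°, 180°]: 64°

64°


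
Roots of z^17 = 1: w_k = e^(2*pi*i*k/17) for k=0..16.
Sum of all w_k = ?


The sum of all 17th roots of unity is 0.
Geometric series: (1 - w^17)/(1 - w) = (1-1)/(1-w) = 0 since w^17 = 1, w ≠ 1.
Alternatively: coefficient of z^16 in z^17 - 1 is 0.

0


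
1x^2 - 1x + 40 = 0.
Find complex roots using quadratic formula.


disc = (-1)^2 - 4*1*40 = 1 - 160 = -159
sqrt(|disc|) = sqrt(159) = 12.6095
Real part = 1/(2*1) = 0.5000
Imag part = 12.6095/(2*1) = 6.3048

0.5000 ± 6.3048i


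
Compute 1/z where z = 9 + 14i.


|z|^2 = 81+196 = 277
1/z = (9 - 14i)/277

1/z = 0.0325 - 0.0505i


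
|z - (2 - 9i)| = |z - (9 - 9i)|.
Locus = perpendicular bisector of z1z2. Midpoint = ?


Equal distances means the locus is the perpendicular bisector of z1 and z2.
Midpoint = ((2+9)/2, (-9+(-9))/2) = (5.5000, -9.0000)

Perpendicular bisector through (5.5000, -9.0000)


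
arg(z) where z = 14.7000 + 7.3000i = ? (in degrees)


Re = 14.7, Im = 7.3
arg = atan2(7.3, 14.7) = 26.4089 degrees

arg(z) = 26.4089 degrees


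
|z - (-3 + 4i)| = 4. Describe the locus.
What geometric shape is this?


|z - z0| = r is a circle with center z0 and radius r.
Center = (-3, 4), radius = 4

Circle with center (-3, 4) and radius 4


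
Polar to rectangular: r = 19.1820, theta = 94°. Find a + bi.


a = 19.1820*cos(94°) = 19.1820*(-0.06976) = -1.3381
b = 19.1820*sin(94°) = 19.1820*0.997564 = 19.1353

-1.3381 + 19.1353i


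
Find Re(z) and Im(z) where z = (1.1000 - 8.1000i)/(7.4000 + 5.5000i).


Multiply by conjugate: (1.1000 - 8.1000i)(7.4000 - 5.5000i) / (7.4^2 + 5.5^2)
Numerator real = 1.1*7.4 - (8.1)*5.5 = -36.41
Numerator imag = -8.1*7.4 - 1.1*5.5 = -65.99
Denominator = 85.01
Re(z) = -36.41/85.01 = -0.4283
Im(z) = -65.99/85.01 = -0.7763

Re(z) = -0.4283, Im(z) = -0.7763


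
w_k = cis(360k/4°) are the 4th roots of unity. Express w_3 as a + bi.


Angle = 360*3/4 = 270°
a = cos(270°) = 0
b = sin(270°) = -1.0000

0 - 1.0000i


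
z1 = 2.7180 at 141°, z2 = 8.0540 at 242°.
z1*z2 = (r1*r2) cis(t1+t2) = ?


r = 2.7180 * 8.0540 = 21.8908
theta = 141° + 242° = 383° = 23° (mod 360)

21.8908 cis(23°)


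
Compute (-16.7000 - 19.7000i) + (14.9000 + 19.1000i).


Real: -16.7 + 14.9 = -1.8
Imag: -19.7 + 19.1 = -0.6

-1.8000 - 0.6000i


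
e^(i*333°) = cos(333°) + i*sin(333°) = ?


cos(333°) = 0.8910
sin(333°) = -0.4540

e^(i*333°) = 0.8910 - 0.4540i


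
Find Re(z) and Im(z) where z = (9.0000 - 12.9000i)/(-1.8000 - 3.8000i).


Multiply by conjugate: (9.0000 - 12.9000i)(-1.8000 + 3.8000i) / ((-1.8)^2 + (-3.8)^2)
Numerator real = 9*(-1.8) - (12.9)*(-3.8) = 32.82
Numerator imag = -12.9*(-1.8) - 9*(-3.8) = 57.42
Denominator = 17.68
Re(z) = 32.82/17.68 = 1.8563
Im(z) = 57.42/17.68 = 3.2477

Re(z) = 1.8563, Im(z) = 3.2477


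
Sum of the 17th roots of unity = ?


The sum of all 17th roots of unity is 0.
Geometric series: (1 - w^17)/(1 - w) = (1-1)/(1-w) = 0 since w^17 = 1, w ≠ 1.
Alternatively: coefficient of z^16 in z^17 - 1 is 0.

0


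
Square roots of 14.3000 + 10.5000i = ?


|z| = sqrt(204.49+110.25) = 17.7409
sqrt((|z|+a)/2) = sqrt((17.7409+14.3)/2) = sqrt(16.0205) = 4.0026
sqrt((|z|-a)/2) = sqrt((17.7409-14.3)/2) = sqrt(1.7205) = 1.3117

±(4.0026 + 1.3117i) i.e. 4.0026 + 1.3117i and -4.0026 - 1.3117i


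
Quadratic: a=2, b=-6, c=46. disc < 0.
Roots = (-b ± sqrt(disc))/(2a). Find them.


disc = (-6)^2 - 4*2*46 = 36 - 368 = -332
sqrt(|disc|) = sqrt(332) = 18.2209
Real part = 6/(2*2) = 1.5000
Imag part = 18.2209/(2*2) = 4.5552

1.5000 ± 4.5552i


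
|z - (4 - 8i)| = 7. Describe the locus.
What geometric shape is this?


|z - z0| = r is a circle with center z0 and radius r.
Center = (4, -8), radius = 7

Circle with center (4, -8) and radius 7


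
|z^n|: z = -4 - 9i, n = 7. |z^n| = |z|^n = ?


|z| = sqrt(16+81) = sqrt(97) = 9.8489
|z^7| = |z|^7 = (sqrt(97))^7 = 97^3 * sqrt(97) = 912673*sqrt(97)

|z^7| = 912673*sqrt(97) ≈ 8988786.5965


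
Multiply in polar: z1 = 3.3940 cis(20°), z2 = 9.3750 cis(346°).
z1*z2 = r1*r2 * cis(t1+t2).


r = 3.3940 * 9.3750 = 31.8188
theta = 20° + 346° = 366° = 6° (mod 360)

31.8188 cis(6°)


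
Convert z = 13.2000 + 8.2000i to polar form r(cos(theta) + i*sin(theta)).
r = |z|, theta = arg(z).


r = sqrt(174.24+67.24) = sqrt(241.48) = 15.5396
theta = atan2(8.2, 13.2) = 31.8491 degrees

r = 15.5396, theta = 31.8491 degrees


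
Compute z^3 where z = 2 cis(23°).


r^3 = 2^3 = 8
n*theta = 3*23° = 69° = 69° (mod 360)
a = 8*cos(69°) = 2.8669
b = 8*sin(69°) = 7.4686

8 cis(69°) = 2.8669 + 7.4686i


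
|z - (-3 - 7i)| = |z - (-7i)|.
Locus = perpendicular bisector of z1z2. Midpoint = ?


Equal distances means the locus is the perpendicular bisector of z1 and z2.
Midpoint = ((-3+0)/2, (-7+(-7))/2) = (-1.5000, -7.0000)

Perpendicular bisector through (-1.5000, -7.0000)


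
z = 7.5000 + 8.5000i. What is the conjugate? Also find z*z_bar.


z_bar = 7.5000 - 8.5000i
z*z_bar = 7.5^2 + 8.5^2 = 56.25 + 72.25 = 128.5

z_bar = 7.5000 - 8.5000i, z*z_bar = 128.5


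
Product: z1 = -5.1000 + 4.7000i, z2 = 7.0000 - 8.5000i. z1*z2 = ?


Real = -5.1*7 - 4.7*(-8.5) = -35.7 - (-39.95) = 4.25
Imag = -5.1*(-8.5) + 7*4.7 = 43.35 + 32.9 = 76.25

4.2500 + 76.2500i


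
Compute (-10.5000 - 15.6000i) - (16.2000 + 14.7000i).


Real: -10.5 - 16.2 = -26.7
Imag: -15.6 - 14.7 = -30.3

-26.7000 - 30.3000i


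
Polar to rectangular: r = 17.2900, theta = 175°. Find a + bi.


a = 17.2900*cos(175°) = 17.2900*(-0.996195) = -17.2242
b = 17.2900*sin(175°) = 17.2900*0.087156 = 1.5069

-17.2242 + 1.5069i


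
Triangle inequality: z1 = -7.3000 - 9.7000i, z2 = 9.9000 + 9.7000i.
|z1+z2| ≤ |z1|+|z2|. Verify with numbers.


|z1| = sqrt((-7.3)^2 + (-9.7)^2) = sqrt(147.38) = 12.1400
|z2| = sqrt(9.9^2 + 9.7^2) = sqrt(192.1) = 13.8600
z1+z2 = 2.6000
|z1+z2| = sqrt(6.76) = 2.6000
|z1|+|z2| = 12.1400 + 13.8600 = 26.0000

|z1+z2| = 2.6000 ≤ |z1|+|z2| = 26.0000 (verified)


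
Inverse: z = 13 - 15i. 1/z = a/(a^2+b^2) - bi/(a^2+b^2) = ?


|z|^2 = 169+225 = 394
1/z = (13 + 15i)/394

1/z = 0.0330 + 0.0381i


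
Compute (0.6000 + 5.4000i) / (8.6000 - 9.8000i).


Conjugate of z2 = 8.6000 + 9.8000i
Numerator: (0.6000 + 5.4000i)(8.6000 + 9.8000i) = -47.7600 + 52.3200i
Denominator: 8.6^2 + (-9.8)^2 = 170
Result = (-47.7600 + 52.3200i)/170

-0.2809 + 0.3078i


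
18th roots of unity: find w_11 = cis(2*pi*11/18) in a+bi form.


Angle = 360*11/18 = 220°
a = cos(220°) = -0.7660
b = sin(220°) = -0.6428

-0.7660 - 0.6428i


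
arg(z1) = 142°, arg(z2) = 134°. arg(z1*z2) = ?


arg(z1*z2) = 142° + 134° = 276°
Normalized to (-180°, 180°]: -84°

-84°


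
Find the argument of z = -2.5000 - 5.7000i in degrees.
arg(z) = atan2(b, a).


Re = -2.5, Im = -5.7
arg = atan2(-5.7, -2.5) = -113.6821 degrees

arg(z) = -113.6821 degrees


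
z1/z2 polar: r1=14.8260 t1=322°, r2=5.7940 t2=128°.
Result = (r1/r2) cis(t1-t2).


r = 14.8260 / 5.7940 = 2.5589
theta = 322° - 128° = 194° = 194° (mod 360)

2.5589 cis(194°)


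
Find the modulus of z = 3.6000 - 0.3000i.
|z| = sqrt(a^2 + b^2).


|z| = sqrt(3.6^2 + (-0.3)^2) = sqrt(12.96 + 0.09) = sqrt(13.05) = 3.6125

|z| = 3.6125


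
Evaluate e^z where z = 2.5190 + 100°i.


e^2.5190 = 12.4162
cos(100°) = -0.173648
sin(100°) = 0.9848
Real = 12.4162*(-0.173648) = -2.1560
Imag = 12.4162*0.9848 = 12.2275

-2.1560 + 12.2275i


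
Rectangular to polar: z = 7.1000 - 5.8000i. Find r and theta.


r = sqrt(50.41+33.64) = sqrt(84.05) = 9.1679
theta = atan2(-5.8, 7.1) = -39.2454 degrees

r = 9.1679, theta = -39.2454 degrees


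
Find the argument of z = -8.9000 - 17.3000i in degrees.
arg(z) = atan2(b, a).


Re = -8.9, Im = -17.3
arg = atan2(-17.3, -8.9) = -117.2236 degrees

arg(z) = -117.2236 degrees


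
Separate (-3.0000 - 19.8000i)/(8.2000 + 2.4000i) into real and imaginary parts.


Multiply by conjugate: (-3.0000 - 19.8000i)(8.2000 - 2.4000i) / (8.2^2 + 2.4^2)
Numerator real = -3*8.2 - (19.8)*2.4 = -72.12
Numerator imag = -19.8*8.2 - (-3)*2.4 = -155.16
Denominator = 73
Re(z) = -72.12/73 = -0.9879
Im(z) = -155.16/73 = -2.1255

Re(z) = -0.9879, Im(z) = -2.1255


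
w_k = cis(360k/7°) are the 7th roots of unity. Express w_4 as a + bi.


Angle = 360*4/7 = 205.7143°
a = cos(205.7143°) = -0.9010
b = sin(205.7143°) = -0.4339

-0.9010 - 0.4339i


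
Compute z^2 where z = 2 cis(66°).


r^2 = 2^2 = 4
n*theta = 2*66° = 132° = 132° (mod 360)
a = 4*cos(132°) = -2.6765
b = 4*sin(132°) = 2.9726

4 cis(132°) = -2.6765 + 2.9726i


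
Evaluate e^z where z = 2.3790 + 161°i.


e^2.3790 = 10.7941
cos(161°) = -0.94552
sin(161°) = 0.32557
Real = 10.7941*(-0.94552) = -10.2060
Imag = 10.7941*0.32557 = 3.5142

-10.2060 + 3.5142i


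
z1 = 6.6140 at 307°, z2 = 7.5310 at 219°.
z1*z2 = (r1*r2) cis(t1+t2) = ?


r = 6.6140 * 7.5310 = 49.8100
theta = 307° + 219° = 526° = 166° (mod 360)

49.8100 cis(166°)


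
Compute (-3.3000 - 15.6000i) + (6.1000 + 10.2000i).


Real: -3.3 + 6.1 = 2.8
Imag: -15.6 + 10.2 = -5.4

2.8000 - 5.4000i


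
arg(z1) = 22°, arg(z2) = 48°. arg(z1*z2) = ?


arg(z1*z2) = 22° + 48° = 70°
Normalized to (-180°, 180°]: 70°

70°


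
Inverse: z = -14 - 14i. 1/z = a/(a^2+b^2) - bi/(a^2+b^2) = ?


|z|^2 = 196+196 = 392
1/z = (-14 + 14i)/392

1/z = -0.0357 + 0.0357i


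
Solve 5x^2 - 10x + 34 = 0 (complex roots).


disc = (-10)^2 - 4*5*34 = 100 - 680 = -580
sqrt(|disc|) = sqrt(580) = 24.0832
Real part = 10/(2*5) = 1.0000
Imag part = 24.0832/(2*5) = 2.4083

1.0000 ± 2.4083i


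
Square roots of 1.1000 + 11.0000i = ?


|z| = sqrt(1.21+121) = 11.0549
sqrt((|z|+a)/2) = sqrt((11.0549+1.1)/2) = sqrt(6.0774) = 2.4652
sqrt((|z|-a)/2) = sqrt((11.0549-1.1)/2) = sqrt(4.9774) = 2.2310

±(2.4652 + 2.2310i) i.e. 2.4652 + 2.2310i and -2.4652 - 2.2310i


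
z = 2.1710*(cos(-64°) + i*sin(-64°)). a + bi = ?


a = 2.1710*cos(-64°) = 2.1710*0.43837 = 0.9517
b = 2.1710*sin(-64°) = 2.1710*(-0.8988) = -1.9513

0.9517 - 1.9513i


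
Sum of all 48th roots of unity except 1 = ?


With w = e^(2*pi*i/48), all 48 of the 48th roots of unity w^0 = 1, w, ..., w^(47) sum to 0: 1 + w + ... + w^(47) = (1 - w^48)/(1 - w) = 0 since w^48 = 1, w ≠ 1.
Removing the root 1: w + w^2 + ... + w^(47) = 0 - 1 = -1

Sum = -1


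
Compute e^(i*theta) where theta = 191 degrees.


cos(191°) = -0.9816
sin(191°) = -0.1908

e^(i*191°) = -0.9816 - 0.1908i


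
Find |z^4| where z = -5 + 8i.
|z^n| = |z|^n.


|z| = sqrt(25+64) = sqrt(89) = 9.4340
|z^4| = |z|^4 = (sqrt(89))^4 = 89^2 = 7921

|z^4| = 7921


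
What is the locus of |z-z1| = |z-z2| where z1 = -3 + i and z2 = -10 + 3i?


Equal distances means the locus is the perpendicular bisector of z1 and z2.
Midpoint = ((-3+(-10))/2, (1+3)/2) = (-6.5000, 2.0000)

Perpendicular bisector through (-6.5000, 2.0000)


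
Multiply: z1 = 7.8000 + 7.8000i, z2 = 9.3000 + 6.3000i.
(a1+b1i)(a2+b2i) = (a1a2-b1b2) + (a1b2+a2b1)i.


Real = 7.8*9.3 - 7.8*6.3 = 72.54 - 49.14 = 23.4
Imag = 7.8*6.3 + 9.3*7.8 = 49.14 + 72.54 = 121.68

23.4000 + 121.6800i


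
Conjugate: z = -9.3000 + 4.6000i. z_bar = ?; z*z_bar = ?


z_bar = -9.3000 - 4.6000i
z*z_bar = (-9.3)^2 + 4.6^2 = 86.49 + 21.16 = 107.65

z_bar = -9.3000 - 4.6000i, z*z_bar = 107.65


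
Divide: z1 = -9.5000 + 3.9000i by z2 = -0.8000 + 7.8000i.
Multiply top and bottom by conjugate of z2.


Conjugate of z2 = -0.8000 - 7.8000i
Numerator: (-9.5000 + 3.9000i)(-0.8000 - 7.8000i) = 38.0200 + 70.9800i
Denominator: (-0.8)^2 + 7.8^2 = 61.48
Result = (38.0200 + 70.9800i)/61.48

0.6184 + 1.1545i


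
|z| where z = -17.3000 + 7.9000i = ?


|z| = sqrt((-17.3)^2 + 7.9^2) = sqrt(299.29 + 62.41) = sqrt(361.7) = 19.0184

|z| = 19.0184


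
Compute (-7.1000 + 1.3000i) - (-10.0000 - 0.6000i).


Real: -7.1 + 10 = 2.9
Imag: 1.3 + 0.6 = 1.9

2.9000 + 1.9000i


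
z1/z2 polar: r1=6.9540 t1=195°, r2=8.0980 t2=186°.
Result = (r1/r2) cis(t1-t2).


r = 6.9540 / 8.0980 = 0.8587
theta = 195° - 186° = 9° = 9° (mod 360)

0.8587 cis(9°)


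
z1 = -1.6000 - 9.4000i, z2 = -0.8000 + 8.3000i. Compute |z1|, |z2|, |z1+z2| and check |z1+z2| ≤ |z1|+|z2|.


|z1| = sqrt((-1.6)^2 + (-9.4)^2) = sqrt(90.92) = 9.5352
|z2| = sqrt((-0.8)^2 + 8.3^2) = sqrt(69.53) = 8.3385
z1+z2 = -2.4000 - 1.1000i
|z1+z2| = sqrt(6.97) = 2.6401
|z1|+|z2| = 9.5352 + 8.3385 = 17.8737

|z1+z2| = 2.6401 ≤ |z1|+|z2| = 17.8737 (verified)


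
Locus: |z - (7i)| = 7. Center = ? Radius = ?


|z - z0| = r is a circle with center z0 and radius r.
Center = (0, 7), radius = 7

Circle with center (0, 7) and radius 7


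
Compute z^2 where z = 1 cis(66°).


r^2 = 1^2 = 1
n*theta = 2*66° = 132° = 132° (mod 360)
a = 1*cos(132°) = -0.6691
b = 1*sin(132°) = 0.7431

1 cis(132°) = -0.6691 + 0.7431i


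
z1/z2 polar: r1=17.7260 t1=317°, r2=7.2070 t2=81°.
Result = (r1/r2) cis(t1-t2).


r = 17.7260 / 7.2070 = 2.4596
theta = 317° - 81° = 236° = 236° (mod 360)

2.4596 cis(236°)


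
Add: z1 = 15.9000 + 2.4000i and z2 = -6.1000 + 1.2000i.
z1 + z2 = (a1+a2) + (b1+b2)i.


Real: 15.9 - 6.1 = 9.8
Imag: 2.4 + 1.2 = 3.6

9.8000 + 3.6000i


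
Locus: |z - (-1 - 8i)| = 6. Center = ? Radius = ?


|z - z0| = r is a circle with center z0 and radius r.
Center = (-1, -8), radius = 6

Circle with center (-1, -8) and radius 6


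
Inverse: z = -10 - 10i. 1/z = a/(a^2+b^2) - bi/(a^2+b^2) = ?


|z|^2 = 100+100 = 200
1/z = (-10 + 10i)/200

1/z = -0.0500 + 0.0500i


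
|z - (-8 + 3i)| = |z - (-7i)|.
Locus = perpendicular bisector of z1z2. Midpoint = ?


Equal distances means the locus is the perpendicular bisector of z1 and z2.
Midpoint = ((-8+0)/2, (3+(-7))/2) = (-4.0000, -2.0000)

Perpendicular bisector through (-4.0000, -2.0000)


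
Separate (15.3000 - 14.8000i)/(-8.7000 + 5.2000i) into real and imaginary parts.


Multiply by conjugate: (15.3000 - 14.8000i)(-8.7000 - 5.2000i) / ((-8.7)^2 + 5.2^2)
Numerator real = 15.3*(-8.7) - (14.8)*5.2 = -210.07
Numerator imag = -14.8*(-8.7) - 15.3*5.2 = 49.2
Denominator = 102.73
Re(z) = -210.07/102.73 = -2.0449
Im(z) = 49.2/102.73 = 0.4789

Re(z) = -2.0449, Im(z) = 0.4789


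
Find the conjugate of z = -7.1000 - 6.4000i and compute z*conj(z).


z_bar = -7.1000 + 6.4000i
z*z_bar = (-7.1)^2 + (-6.4)^2 = 50.41 + 40.96 = 91.37

z_bar = -7.1000 + 6.4000i, z*z_bar = 91.37


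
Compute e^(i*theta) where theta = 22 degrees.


cos(22°) = 0.9272
sin(22°) = 0.3746

e^(i*22°) = 0.9272 + 0.3746i


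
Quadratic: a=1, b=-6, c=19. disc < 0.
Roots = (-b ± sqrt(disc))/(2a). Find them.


disc = (-6)^2 - 4*1*19 = 36 - 76 = -40
sqrt(|disc|) = sqrt(40) = 6.3246
Real part = 6/(2*1) = 3.0000
Imag part = 6.3246/(2*1) = 3.1623

3.0000 ± 3.1623i


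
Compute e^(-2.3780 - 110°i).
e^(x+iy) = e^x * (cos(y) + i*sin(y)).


e^-2.3780 = 0.0927
cos(-110°) = -0.342
sin(-110°) = -0.9397
Real = 0.0927*(-0.342) = -0.0317
Imag = 0.0927*(-0.9397) = -0.0871

-0.0317 - 0.0871i


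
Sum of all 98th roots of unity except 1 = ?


With w = e^(2*pi*i/98), all 98 of the 98th roots of unity w^0 = 1, w, ..., w^(97) sum to 0: 1 + w + ... + w^(97) = (1 - w^98)/(1 - w) = 0 since w^98 = 1, w ≠ 1.
Removing the root 1: w + w^2 + ... + w^(97) = 0 - 1 = -1

Sum = -1


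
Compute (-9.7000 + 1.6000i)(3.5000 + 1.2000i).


Real = -9.7*3.5 - 1.6*1.2 = -33.95 - 1.92 = -35.87
Imag = -9.7*1.2 + 3.5*1.6 = -11.64 + 5.6 = -6.04

-35.8700 - 6.0400i


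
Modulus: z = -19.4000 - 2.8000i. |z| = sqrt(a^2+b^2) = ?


|z| = sqrt((-19.4)^2 + (-2.8)^2) = sqrt(376.36 + 7.84) = sqrt(384.2) = 19.6010

|z| = 19.6010


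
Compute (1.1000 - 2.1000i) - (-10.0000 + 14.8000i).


Real: 1.1 + 10 = 11.1
Imag: -2.1 - 14.8 = -16.9

11.1000 - 16.9000i


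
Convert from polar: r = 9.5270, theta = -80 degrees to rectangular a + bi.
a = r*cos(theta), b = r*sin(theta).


a = 9.5270*cos(-80°) = 9.5270*0.173648 = 1.6543
b = 9.5270*sin(-80°) = 9.5270*(-0.98481) = -9.3823

1.6543 - 9.3823i


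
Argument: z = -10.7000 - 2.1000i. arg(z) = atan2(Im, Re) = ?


Re = -10.7, Im = -2.1
arg = atan2(-2.1, -10.7) = -168.8962 degrees

arg(z) = -168.8962 degrees


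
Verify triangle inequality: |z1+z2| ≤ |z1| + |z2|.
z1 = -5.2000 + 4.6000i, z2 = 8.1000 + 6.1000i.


|z1| = sqrt((-5.2)^2 + 4.6^2) = sqrt(48.2) = 6.9426
|z2| = sqrt(8.1^2 + 6.1^2) = sqrt(102.82) = 10.1400
z1+z2 = 2.9000 + 10.7000i
|z1+z2| = sqrt(122.9) = 11.0860
|z1|+|z2| = 6.9426 + 10.1400 = 17.0826

|z1+z2| = 11.0860 ≤ |z1|+|z2| = 17.0826 (verified)


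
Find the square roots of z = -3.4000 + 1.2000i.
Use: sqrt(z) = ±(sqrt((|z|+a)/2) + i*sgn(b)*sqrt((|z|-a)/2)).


|z| = sqrt(11.56+1.44) = 3.6056
sqrt((|z|+a)/2) = sqrt((3.6056+(-3.4))/2) = sqrt(0.1028) = 0.3206
sqrt((|z|-a)/2) = sqrt((3.6056-(-3.4))/2) = sqrt(3.5028) = 1.8716

±(0.3206 + 1.8716i) i.e. 0.3206 + 1.8716i and -0.3206 - 1.8716i


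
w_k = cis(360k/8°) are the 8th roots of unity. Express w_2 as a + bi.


Angle = 360*2/8 = 90°
a = cos(90°) = 0
b = sin(90°) = 1.0000

0 + 1.0000i


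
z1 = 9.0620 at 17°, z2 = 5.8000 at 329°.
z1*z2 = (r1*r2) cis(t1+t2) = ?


r = 9.0620 * 5.8000 = 52.5596
theta = 17° + 329° = 346° = 346° (mod 360)

52.5596 cis(346°)


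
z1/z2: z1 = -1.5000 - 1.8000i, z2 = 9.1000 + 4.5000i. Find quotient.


Conjugate of z2 = 9.1000 - 4.5000i
Numerator: (-1.5000 - 1.8000i)(9.1000 - 4.5000i) = -21.7500 - 9.6300i
Denominator: 9.1^2 + 4.5^2 = 103.06
Result = (-21.7500 - 9.6300i)/103.06

-0.2110 - 0.0934i


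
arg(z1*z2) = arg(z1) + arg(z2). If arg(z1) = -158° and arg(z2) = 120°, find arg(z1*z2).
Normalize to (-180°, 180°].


arg(z1*z2) = -158° + 120° = -38°
Normalized to (-180°, 180°]: -38°

-38°


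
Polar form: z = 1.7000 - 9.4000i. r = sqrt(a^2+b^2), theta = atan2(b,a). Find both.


r = sqrt(2.89+88.36) = sqrt(91.25) = 9.5525
theta = atan2(-9.4, 1.7) = -79.7488 degrees

r = 9.5525, theta = -79.7488 degrees


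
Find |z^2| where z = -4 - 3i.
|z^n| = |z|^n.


|z| = sqrt(16+9) = sqrt(25) = 5
|z^2| = |z|^2 = 5^2 = 25

|z^2| = 25


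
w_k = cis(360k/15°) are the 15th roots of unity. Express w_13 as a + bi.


Angle = 360*13/15 = 312°
a = cos(312°) = 0.6691
b = sin(312°) = -0.7431

0.6691 - 0.7431i


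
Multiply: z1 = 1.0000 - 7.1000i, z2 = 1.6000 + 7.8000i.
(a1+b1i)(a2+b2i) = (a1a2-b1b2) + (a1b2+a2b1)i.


Real = 1*1.6 - (-7.1)*7.8 = 1.6 - (-55.38) = 56.98
Imag = 1*7.8 + 1.6*(-7.1) = 7.8 - (11.36) = -3.56

56.9800 - 3.5600i


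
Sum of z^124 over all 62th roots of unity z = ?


The roots are w_k = w^k with w = e^(2*pi*i/62), and (w^k)^124 = (w^124)^k.
So S = 1 + u + u^2 + ... + u^(61) with u = w^124.
124 = 2*62 + 0, so 124 is a multiple of 62 and u = (w^62)^2 = 1.
Every one of the 62 terms equals 1: S = 62

S = 62


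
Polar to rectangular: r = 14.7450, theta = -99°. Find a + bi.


a = 14.7450*cos(-99°) = 14.7450*(-0.15643) = -2.3066
b = 14.7450*sin(-99°) = 14.7450*(-0.98769) = -14.5635

-2.3066 - 14.5635i


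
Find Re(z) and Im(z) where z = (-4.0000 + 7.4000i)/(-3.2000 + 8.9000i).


Multiply by conjugate: (-4.0000 + 7.4000i)(-3.2000 - 8.9000i) / ((-3.2)^2 + 8.9^2)
Numerator real = -4*(-3.2) + 7.4*8.9 = 78.66
Numerator imag = 7.4*(-3.2) - (-4)*8.9 = 11.92
Denominator = 89.45
Re(z) = 78.66/89.45 = 0.8794
Im(z) = 11.92/89.45 = 0.1333

Re(z) = 0.8794, Im(z) = 0.1333


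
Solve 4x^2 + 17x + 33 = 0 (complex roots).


disc = 17^2 - 4*4*33 = 289 - 528 = -239
sqrt(|disc|) = sqrt(239) = 15.4596
Real part = -17/(2*4) = -2.1250
Imag part = 15.4596/(2*4) = 1.9325

-2.1250 ± 1.9325i


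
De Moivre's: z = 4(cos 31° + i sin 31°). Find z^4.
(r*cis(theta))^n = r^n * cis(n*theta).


r^4 = 4^4 = 256
n*theta = 4*31° = 124° = 124° (mod 360)
a = 256*cos(124°) = -143.1534
b = 256*sin(124°) = 212.2336

256 cis(124°) = -143.1534 + 212.2336i


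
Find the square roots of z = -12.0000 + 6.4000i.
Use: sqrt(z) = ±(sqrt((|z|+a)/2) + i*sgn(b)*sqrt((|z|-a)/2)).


|z| = sqrt(144+40.96) = 13.6000
sqrt((|z|+a)/2) = sqrt((13.6000+(-12))/2) = sqrt(0.8000) = 0.8944
sqrt((|z|-a)/2) = sqrt((13.6000-(-12))/2) = sqrt(12.8000) = 3.5777

±(0.8944 + 3.5777i) i.e. 0.8944 + 3.5777i and -0.8944 - 3.5777i


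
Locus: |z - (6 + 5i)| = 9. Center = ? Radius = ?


|z - z0| = r is a circle with center z0 and radius r.
Center = (6, 5), radius = 9

Circle with center (6, 5) and radius 9


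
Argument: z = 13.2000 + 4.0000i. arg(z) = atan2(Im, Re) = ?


Re = 13.2, Im = 4
arg = atan2(4, 13.2) = 16.8584 degrees

arg(z) = 16.8584 degrees


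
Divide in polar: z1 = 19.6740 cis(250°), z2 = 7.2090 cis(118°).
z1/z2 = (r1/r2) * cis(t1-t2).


r = 19.6740 / 7.2090 = 2.7291
theta = 250° - 118° = 132° = 132° (mod 360)

2.7291 cis(132°)


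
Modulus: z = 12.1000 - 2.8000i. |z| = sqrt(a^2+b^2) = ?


|z| = sqrt(12.1^2 + (-2.8)^2) = sqrt(146.41 + 7.84) = sqrt(154.25) = 12.4197

|z| = 12.4197


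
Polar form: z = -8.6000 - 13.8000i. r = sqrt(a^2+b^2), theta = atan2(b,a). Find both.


r = sqrt(73.96+190.44) = sqrt(264.4) = 16.2604
theta = atan2(-13.8, -8.6) = -121.9307 degrees

r = 16.2604, theta = -121.9307 degrees


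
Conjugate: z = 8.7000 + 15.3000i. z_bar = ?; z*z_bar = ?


z_bar = 8.7000 - 15.3000i
z*z_bar = 8.7^2 + 15.3^2 = 75.69 + 234.09 = 309.78

z_bar = 8.7000 - 15.3000i, z*z_bar = 309.78


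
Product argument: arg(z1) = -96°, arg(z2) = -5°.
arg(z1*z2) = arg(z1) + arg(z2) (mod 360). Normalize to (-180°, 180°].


arg(z1*z2) = -96° - 5° = -101°
Normalized to (-180°, 180°]: -101°

-101°


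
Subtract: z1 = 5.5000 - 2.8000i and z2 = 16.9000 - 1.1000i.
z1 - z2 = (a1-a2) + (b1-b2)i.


Real: 5.5 - 16.9 = -11.4
Imag: -2.8 + 1.1 = -1.7

-11.4000 - 1.7000i


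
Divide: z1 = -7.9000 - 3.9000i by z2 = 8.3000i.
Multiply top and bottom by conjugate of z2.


Conjugate of z2 = -8.3000i
Numerator: (-7.9000 - 3.9000i)(-8.3000i) = -32.3700 + 65.5700i
Denominator: 0^2 + 8.3^2 = 68.89
Result = (-32.3700 + 65.5700i)/68.89

-0.4699 + 0.9518i


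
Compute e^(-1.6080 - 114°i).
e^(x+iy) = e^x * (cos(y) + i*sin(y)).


e^-1.6080 = 0.2003
cos(-114°) = -0.4067
sin(-114°) = -0.9135
Real = 0.2003*(-0.4067) = -0.0815
Imag = 0.2003*(-0.9135) = -0.1830

-0.0815 - 0.1830i


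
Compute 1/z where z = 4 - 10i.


|z|^2 = 16+100 = 116
1/z = (4 + 10i)/116

1/z = 0.0345 + 0.0862i


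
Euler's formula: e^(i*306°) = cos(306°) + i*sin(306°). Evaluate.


cos(306°) = 0.5878
sin(306°) = -0.8090

e^(i*306°) = 0.5878 - 0.8090i


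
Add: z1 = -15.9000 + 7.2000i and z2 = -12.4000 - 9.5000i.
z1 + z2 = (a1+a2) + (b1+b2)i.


Real: -15.9 - 12.4 = -28.3
Imag: 7.2 - 9.5 = -2.3

-28.3000 - 2.3000i


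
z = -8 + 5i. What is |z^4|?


|z| = sqrt(64+25) = sqrt(89) = 9.4340
|z^4| = |z|^4 = (sqrt(89))^4 = 89^2 = 7921

|z^4| = 7921


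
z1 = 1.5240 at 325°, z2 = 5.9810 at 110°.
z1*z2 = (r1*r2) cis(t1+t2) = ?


r = 1.5240 * 5.9810 = 9.1150
theta = 325° + 110° = 435° = 75° (mod 360)

9.1150 cis(75°)


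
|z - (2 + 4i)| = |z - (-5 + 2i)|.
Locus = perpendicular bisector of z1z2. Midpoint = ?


Equal distances means the locus is the perpendicular bisector of z1 and z2.
Midpoint = ((2+(-5))/2, (4+2)/2) = (-1.5000, 3.0000)

Perpendicular bisector through (-1.5000, 3.0000)


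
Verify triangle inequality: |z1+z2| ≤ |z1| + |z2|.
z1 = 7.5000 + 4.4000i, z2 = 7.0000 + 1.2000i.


|z1| = sqrt(7.5^2 + 4.4^2) = sqrt(75.61) = 8.6954
|z2| = sqrt(7^2 + 1.2^2) = sqrt(50.44) = 7.1021
z1+z2 = 14.5000 + 5.6000i
|z1+z2| = sqrt(241.61) = 15.5438
|z1|+|z2| = 8.6954 + 7.1021 = 15.7975

|z1+z2| = 15.5438 ≤ |z1|+|z2| = 15.7975 (verified)


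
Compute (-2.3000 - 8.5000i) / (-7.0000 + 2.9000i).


Conjugate of z2 = -7.0000 - 2.9000i
Numerator: (-2.3000 - 8.5000i)(-7.0000 - 2.9000i) = -8.5500 + 66.1700i
Denominator: (-7)^2 + 2.9^2 = 57.41
Result = (-8.5500 + 66.1700i)/57.41

-0.1489 + 1.1526i


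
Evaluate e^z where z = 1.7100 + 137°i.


e^1.7100 = 5.52896
cos(137°) = -0.73135
sin(137°) = 0.681998
Real = 5.52896*(-0.73135) = -4.0436
Imag = 5.52896*0.681998 = 3.7707

-4.0436 + 3.7707i


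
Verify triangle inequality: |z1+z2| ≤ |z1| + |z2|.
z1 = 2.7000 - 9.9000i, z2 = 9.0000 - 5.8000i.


|z1| = sqrt(2.7^2 + (-9.9)^2) = sqrt(105.3) = 10.2616
|z2| = sqrt(9^2 + (-5.8)^2) = sqrt(114.64) = 10.7070
z1+z2 = 11.7000 - 15.7000i
|z1+z2| = sqrt(383.38) = 19.5801
|z1|+|z2| = 10.2616 + 10.7070 = 20.9686

|z1+z2| = 19.5801 ≤ |z1|+|z2| = 20.9686 (verified)


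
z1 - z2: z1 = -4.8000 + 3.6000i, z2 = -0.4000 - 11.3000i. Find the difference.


Real: -4.8 + 0.4 = -4.4
Imag: 3.6 + 11.3 = 14.9

-4.4000 + 14.9000i


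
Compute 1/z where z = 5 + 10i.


|z|^2 = 25+100 = 125
1/z = (5 - 10i)/125

1/z = 0.0400 - 0.0800i


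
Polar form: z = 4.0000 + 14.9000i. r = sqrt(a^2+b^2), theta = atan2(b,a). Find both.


r = sqrt(16+222.01) = sqrt(238.01) = 15.4276
theta = atan2(14.9, 4) = 74.9729 degrees

r = 15.4276, theta = 74.9729 degrees


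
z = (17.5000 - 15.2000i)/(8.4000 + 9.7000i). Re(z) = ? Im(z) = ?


Multiply by conjugate: (17.5000 - 15.2000i)(8.4000 - 9.7000i) / (8.4^2 + 9.7^2)
Numerator real = 17.5*8.4 - (15.2)*9.7 = -0.44
Numerator imag = -15.2*8.4 - 17.5*9.7 = -297.43
Denominator = 164.65
Re(z) = -0.44/164.65 = -0.0027
Im(z) = -297.43/164.65 = -1.8064

Re(z) = -0.0027, Im(z) = -1.8064


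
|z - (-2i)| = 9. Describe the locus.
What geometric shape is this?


|z - z0| = r is a circle with center z0 and radius r.
Center = (0, -2), radius = 9

Circle with center (0, -2) and radius 9


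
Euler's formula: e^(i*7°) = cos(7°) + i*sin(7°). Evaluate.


cos(7°) = 0.9925
sin(7°) = 0.1219

e^(i*7°) = 0.9925 + 0.1219i


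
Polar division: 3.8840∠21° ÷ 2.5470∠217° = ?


r = 3.8840 / 2.5470 = 1.5249
theta = 21° - 217° = -196° = 164° (mod 360)

1.5249 cis(164°)


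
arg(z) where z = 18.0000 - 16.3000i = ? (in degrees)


Re = 18, Im = -16.3
arg = atan2(-16.3, 18) = -42.1626 degrees

arg(z) = -42.1626 degrees
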